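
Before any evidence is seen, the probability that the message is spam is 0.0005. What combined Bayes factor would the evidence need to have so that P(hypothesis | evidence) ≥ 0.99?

Prior odds = 0.0005/0.9995 = 1/1999.
Target odds = 0.99/0.01 = 99.
Required Bayes factor = 99 ÷ (1/1999) = 197901.

197901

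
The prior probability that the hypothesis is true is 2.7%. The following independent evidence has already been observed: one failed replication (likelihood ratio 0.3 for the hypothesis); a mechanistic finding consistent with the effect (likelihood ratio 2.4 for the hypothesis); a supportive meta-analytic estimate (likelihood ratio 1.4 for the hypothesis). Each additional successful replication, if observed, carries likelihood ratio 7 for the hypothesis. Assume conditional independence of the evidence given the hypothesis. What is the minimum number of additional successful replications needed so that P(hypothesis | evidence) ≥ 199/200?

5

Prior odds = 0.027/0.973 = 27/973.
Combined Bayes factor of the evidence already in hand = 0.3 × 2.4 × 1.4 = 1.008.
Odds after that evidence = (27/973) × 1.008 = 486/17375.
Target odds = 0.995/0.005 = 199.
Need 7ⁿ ≥ 199 ÷ (486/17375) = 3457625/486.
7⁴ = 2401 falls short of 3457625/486 but 7⁵ = 16807 reaches it, so n = 5.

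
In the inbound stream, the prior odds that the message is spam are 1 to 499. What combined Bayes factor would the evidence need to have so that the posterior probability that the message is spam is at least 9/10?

4491

Prior odds = 1/499.
Target odds = 0.9/0.1 = 9.
Required Bayes factor = 9 ÷ (1/499) = 4491.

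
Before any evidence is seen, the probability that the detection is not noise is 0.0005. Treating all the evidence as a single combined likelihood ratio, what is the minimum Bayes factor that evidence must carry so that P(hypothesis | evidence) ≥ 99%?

197901

Prior odds = 0.0005/0.9995 = 1/1999.
Target odds = 0.99/0.01 = 99.
Required Bayes factor = 99 ÷ (1/1999) = 197901.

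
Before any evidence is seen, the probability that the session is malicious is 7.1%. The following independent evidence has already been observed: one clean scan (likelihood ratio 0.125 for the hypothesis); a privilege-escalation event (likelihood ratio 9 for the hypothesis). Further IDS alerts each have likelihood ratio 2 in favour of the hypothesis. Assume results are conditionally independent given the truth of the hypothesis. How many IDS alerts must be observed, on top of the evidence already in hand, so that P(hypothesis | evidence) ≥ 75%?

6

Prior odds = 0.071/0.929 = 71/929.
Combined Bayes factor of the evidence already in hand = 0.125 × 9 = 1.125.
Odds after that evidence = (71/929) × 1.125 = 639/7432.
Target odds = 0.75/0.25 = 3.
Need 2ⁿ ≥ 3 ÷ (639/7432) = 7432/213.
2⁵ = 32 falls short of 7432/213 but 2⁶ = 64 reaches it, so n = 6.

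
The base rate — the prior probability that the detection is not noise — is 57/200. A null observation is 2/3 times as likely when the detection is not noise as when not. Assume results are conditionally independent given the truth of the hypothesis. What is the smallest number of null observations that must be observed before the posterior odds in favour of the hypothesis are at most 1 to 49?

8

Prior odds: 0.285 ÷ 0.715 = 57/143.
Likelihood ratio per null observation = 2/3.
Target odds = 1/49.
Need (57/143) × (2/3)ⁿ ≤ 1/49, i.e. (2/3)ⁿ ≤ 143/2793.
(2/3)⁷ = 128/2187 is still above 143/2793 but (2/3)⁸ = 256/6561 is at or below it, so n = 8.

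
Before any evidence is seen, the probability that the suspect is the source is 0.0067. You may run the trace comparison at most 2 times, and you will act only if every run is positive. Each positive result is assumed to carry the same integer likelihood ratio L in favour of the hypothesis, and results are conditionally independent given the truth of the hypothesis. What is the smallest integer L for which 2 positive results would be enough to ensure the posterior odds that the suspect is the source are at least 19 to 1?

54

Prior odds = 0.0067/0.9933 = 67/9933.
Target odds = 19.
Need L² ≥ 19 ÷ (67/9933) = 188727/67.
53² = 2809 < 188727/67 ≤ 2916 = 54², so L = 54.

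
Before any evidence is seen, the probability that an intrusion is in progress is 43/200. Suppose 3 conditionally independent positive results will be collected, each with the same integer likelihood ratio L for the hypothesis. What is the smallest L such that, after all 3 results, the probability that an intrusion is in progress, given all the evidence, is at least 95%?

5

Prior odds = 0.215/0.785 = 43/157.
Target odds = 0.95/0.05 = 19.
Need L³ ≥ 19 ÷ (43/157) = 2983/43.
4³ = 64 < 2983/43 ≤ 125 = 5³, so L = 5.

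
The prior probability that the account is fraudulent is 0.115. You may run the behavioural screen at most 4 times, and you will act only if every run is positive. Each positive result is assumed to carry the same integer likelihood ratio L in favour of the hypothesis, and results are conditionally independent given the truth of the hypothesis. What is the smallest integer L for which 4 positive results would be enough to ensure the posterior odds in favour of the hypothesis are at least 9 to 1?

3

Prior odds = 0.115/0.885 = 23/177.
Target odds = 9.
Need L⁴ ≥ 9 ÷ (23/177) = 1593/23.
2⁴ = 16 < 1593/23 ≤ 81 = 3⁴, so L = 3.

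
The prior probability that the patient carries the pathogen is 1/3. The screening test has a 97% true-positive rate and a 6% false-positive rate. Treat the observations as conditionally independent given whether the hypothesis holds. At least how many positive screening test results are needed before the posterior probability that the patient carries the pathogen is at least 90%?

2

Prior odds = (1/3)/(2/3) = 0.5.
Likelihood ratio of a positive result = 0.97/0.06 = 97/6.
Target odds: 0.9 ÷ 0.1 = 9.
Need 0.5 × (97/6)ⁿ ≥ 9, i.e. (97/6)ⁿ ≥ 18.
(97/6)¹ = 97/6 falls short of 18 but (97/6)² = 9409/36 reaches it, so n = 2.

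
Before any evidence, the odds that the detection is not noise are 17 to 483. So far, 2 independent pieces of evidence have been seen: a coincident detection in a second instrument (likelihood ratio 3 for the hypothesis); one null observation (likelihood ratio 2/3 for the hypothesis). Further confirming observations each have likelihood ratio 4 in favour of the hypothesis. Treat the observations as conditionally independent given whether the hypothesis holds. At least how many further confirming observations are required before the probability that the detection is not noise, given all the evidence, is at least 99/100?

6

Prior odds = 17/483.
Combined Bayes factor of the evidence already in hand = 3 × (2/3) = 2.
Odds after that evidence = (17/483) × 2 = 34/483.
Target odds = 0.99/0.01 = 99.
Need 4ⁿ ≥ 99 ÷ (34/483) = 47817/34.
4⁵ = 1024 falls short of 47817/34 but 4⁶ = 4096 reaches it, so n = 6.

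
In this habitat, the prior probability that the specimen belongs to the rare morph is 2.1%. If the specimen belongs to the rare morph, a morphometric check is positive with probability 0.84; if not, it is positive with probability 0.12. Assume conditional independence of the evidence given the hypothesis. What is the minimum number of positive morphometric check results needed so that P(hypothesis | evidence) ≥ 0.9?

4

Prior odds: 0.021 ÷ 0.979 = 21/979.
Likelihood ratio of a positive = 0.84/0.12 = 7.
Target odds: 0.9 ÷ 0.1 = 9.
Need (21/979) × 7ⁿ ≥ 9, i.e. 7ⁿ ≥ 2937/7.
7³ = 343 falls short of 2937/7 but 7⁴ = 2401 reaches it, so n = 4.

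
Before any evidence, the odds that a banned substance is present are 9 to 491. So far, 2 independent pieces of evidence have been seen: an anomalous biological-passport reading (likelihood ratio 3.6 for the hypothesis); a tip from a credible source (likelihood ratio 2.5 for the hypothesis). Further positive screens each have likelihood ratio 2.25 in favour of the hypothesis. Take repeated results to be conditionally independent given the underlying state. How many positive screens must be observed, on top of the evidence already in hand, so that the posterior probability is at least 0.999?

Prior odds = 9/491.
Combined Bayes factor of the evidence already in hand = 3.6 × 2.5 = 9.
Odds after that evidence = (9/491) × 9 = 81/491.
Target odds = 0.999/0.001 = 999.
Need 2.25ⁿ ≥ 999 ÷ (81/491) = 18167/3.
2.25¹⁰ ≈3325.26 falls short of 18167/3 but 2.25¹¹ ≈7481.83 reaches it, so n = 11.

11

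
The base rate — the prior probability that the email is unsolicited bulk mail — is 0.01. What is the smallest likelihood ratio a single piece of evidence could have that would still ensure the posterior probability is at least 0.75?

Prior odds = 0.01/0.99 = 1/99.
Target odds = 0.75/0.25 = 3.
Required Bayes factor = 3 ÷ (1/99) = 297.

297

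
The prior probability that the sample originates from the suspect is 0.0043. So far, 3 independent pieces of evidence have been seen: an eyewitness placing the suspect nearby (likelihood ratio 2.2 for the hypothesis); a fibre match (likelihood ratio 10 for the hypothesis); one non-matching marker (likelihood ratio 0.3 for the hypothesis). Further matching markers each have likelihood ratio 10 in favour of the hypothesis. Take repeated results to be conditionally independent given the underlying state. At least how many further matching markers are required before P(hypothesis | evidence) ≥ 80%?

Prior odds = 0.0043/0.9957 = 43/9957.
Combined Bayes factor of the evidence already in hand = 2.2 × 10 × 0.3 = 6.6.
Odds after that evidence = (43/9957) × 6.6 = 473/16595.
Target odds = 0.8/0.2 = 4.
Need 10ⁿ ≥ 4 ÷ (473/16595) = 66380/473.
10² = 100 falls short of 66380/473 but 10³ = 1000 reaches it, so n = 3.

3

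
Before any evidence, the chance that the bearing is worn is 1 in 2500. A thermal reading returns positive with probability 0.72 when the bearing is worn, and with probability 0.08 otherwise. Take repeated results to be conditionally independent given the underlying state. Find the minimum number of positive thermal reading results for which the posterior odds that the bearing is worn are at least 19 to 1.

Prior odds = 0.0004/0.9996 = 1/2499.
Likelihood ratio of a positive result = 0.72/0.08 = 9.
Target odds = 19.
Require 9ⁿ ≥ 19 ÷ (1/2499) = 47481.
9⁴ = 6561 falls short of 47481 but 9⁵ = 59049 reaches it, so n = 5.

5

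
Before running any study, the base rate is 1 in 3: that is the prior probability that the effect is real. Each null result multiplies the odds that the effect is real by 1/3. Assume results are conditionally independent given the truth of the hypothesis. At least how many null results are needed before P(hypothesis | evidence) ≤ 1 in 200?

Prior odds: (1/3) ÷ (2/3) = 0.5.
Likelihood ratio per null result = 1/3.
Target posterior odds = 0.005/0.995 = 1/199.
Require (1/3)ⁿ ≤ 1/199 ÷ 0.5 = 2/199.
(1/3)⁴ = 1/81 is still above 2/199 but (1/3)⁵ = 1/243 is at or below it, so n = 5.

5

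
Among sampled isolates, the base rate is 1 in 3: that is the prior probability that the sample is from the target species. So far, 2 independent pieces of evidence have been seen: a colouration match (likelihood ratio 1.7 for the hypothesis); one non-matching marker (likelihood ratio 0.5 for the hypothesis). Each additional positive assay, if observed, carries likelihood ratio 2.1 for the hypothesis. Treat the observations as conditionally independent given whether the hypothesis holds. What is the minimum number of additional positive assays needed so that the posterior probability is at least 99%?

8

Prior odds = (1/3)/(2/3) = 0.5.
Combined Bayes factor of the evidence already in hand = 1.7 × 0.5 = 0.85.
Odds after that evidence = 0.5 × 0.85 = 0.425.
Target odds = 0.99/0.01 = 99.
Need 2.1ⁿ ≥ 99 ÷ 0.425 = 3960/17.
2.1⁷ ≈180.109 falls short of 3960/17 but 2.1⁸ ≈378.229 reaches it, so n = 8.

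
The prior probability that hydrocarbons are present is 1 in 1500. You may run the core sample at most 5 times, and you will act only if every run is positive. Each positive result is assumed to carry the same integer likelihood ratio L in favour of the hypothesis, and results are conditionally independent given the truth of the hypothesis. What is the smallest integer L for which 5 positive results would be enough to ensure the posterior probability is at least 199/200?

Prior odds = (1/1500)/(1499/1500) = 1/1499.
Target odds = 0.995/0.005 = 199.
Need L⁵ ≥ 199 ÷ (1/1499) = 298301.
12⁵ = 248832 < 298301 ≤ 371293 = 13⁵, so L = 13.

13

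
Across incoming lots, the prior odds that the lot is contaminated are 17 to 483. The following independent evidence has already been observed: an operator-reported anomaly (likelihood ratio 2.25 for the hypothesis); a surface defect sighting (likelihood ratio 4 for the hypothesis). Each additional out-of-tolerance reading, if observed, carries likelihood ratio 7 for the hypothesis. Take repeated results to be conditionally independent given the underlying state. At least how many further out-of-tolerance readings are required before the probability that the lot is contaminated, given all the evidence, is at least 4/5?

2

Prior odds = 17/483.
Combined Bayes factor of the evidence already in hand = 2.25 × 4 = 9.
Odds after that evidence = (17/483) × 9 = 51/161.
Target odds = 0.8/0.2 = 4.
Need 7ⁿ ≥ 4 ÷ (51/161) = 644/51.
7¹ = 7 falls short of 644/51 but 7² = 49 reaches it, so n = 2.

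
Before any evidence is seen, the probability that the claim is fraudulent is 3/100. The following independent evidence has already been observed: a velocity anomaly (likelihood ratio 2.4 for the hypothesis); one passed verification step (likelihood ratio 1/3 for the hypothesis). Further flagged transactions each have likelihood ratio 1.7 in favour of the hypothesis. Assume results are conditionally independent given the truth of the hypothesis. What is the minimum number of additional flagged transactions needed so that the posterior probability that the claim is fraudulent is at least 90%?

12

Prior odds = 0.03/0.97 = 3/97.
Combined Bayes factor of the evidence already in hand = 2.4 × (1/3) = 0.8.
Odds after that evidence = (3/97) × 0.8 = 12/485.
Target odds = 0.9/0.1 = 9.
Need 1.7ⁿ ≥ 9 ÷ (12/485) = 363.75.
1.7¹¹ ≈342.719 falls short of 363.75 but 1.7¹² ≈582.622 reaches it, so n = 12.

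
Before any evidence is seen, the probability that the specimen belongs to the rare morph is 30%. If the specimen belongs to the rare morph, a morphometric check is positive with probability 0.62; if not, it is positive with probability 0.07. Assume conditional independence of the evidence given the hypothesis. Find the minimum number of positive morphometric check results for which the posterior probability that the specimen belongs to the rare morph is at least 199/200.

3

Prior odds = 0.3/0.7 = 3/7.
Likelihood ratio of a positive = 0.62/0.07 = 62/7.
Target odds: 0.995 ÷ 0.005 = 199.
Require (62/7)ⁿ ≥ 199 ÷ (3/7) = 1393/3.
(62/7)² = 3844/49 falls short of 1393/3 but (62/7)³ = 238328/343 reaches it, so n = 3.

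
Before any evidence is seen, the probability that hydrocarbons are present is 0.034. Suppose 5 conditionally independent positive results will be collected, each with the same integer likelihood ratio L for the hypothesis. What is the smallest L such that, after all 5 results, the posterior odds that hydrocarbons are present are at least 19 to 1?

4

Prior odds = 0.034/0.966 = 17/483.
Target odds = 19.
Need L⁵ ≥ 19 ÷ (17/483) = 9177/17.
3⁵ = 243 < 9177/17 ≤ 1024 = 4⁵, so L = 4.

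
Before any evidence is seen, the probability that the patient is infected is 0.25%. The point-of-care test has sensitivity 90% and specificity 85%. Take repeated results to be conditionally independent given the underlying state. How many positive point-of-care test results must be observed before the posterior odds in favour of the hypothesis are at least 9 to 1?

Prior odds = 0.0025/0.9975 = 1/399.
False-positive rate = 1 − 0.85 = 0.15; likelihood ratio of a positive = 0.9/0.15 = 6.
Target odds = 9.
Require 6ⁿ ≥ 9 ÷ (1/399) = 3591.
6⁴ = 1296 falls short of 3591 but 6⁵ = 7776 reaches it, so n = 5.

5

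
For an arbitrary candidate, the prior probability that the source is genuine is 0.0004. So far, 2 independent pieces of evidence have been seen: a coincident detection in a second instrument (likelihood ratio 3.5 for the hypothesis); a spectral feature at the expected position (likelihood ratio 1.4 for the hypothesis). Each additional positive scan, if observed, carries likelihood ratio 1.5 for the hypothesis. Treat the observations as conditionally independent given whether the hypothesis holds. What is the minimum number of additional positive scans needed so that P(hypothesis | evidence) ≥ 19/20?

23

Prior odds = 0.0004/0.9996 = 1/2499.
Combined Bayes factor of the evidence already in hand = 3.5 × 1.4 = 4.9.
Odds after that evidence = (1/2499) × 4.9 = 1/510.
Target odds = 0.95/0.05 = 19.
Need 1.5ⁿ ≥ 19 ÷ (1/510) = 9690.
1.5²² ≈7481.83 falls short of 9690 but 1.5²³ ≈11222.7 reaches it, so n = 23.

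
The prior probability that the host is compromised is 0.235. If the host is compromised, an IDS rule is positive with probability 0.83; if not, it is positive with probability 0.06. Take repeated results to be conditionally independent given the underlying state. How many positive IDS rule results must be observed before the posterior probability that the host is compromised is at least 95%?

Prior odds = 0.235/0.765 = 47/153.
Likelihood ratio of a positive = 0.83/0.06 = 83/6.
Target odds: 0.95 ÷ 0.05 = 19.
Require (83/6)ⁿ ≥ 19 ÷ (47/153) = 2907/47.
(83/6)¹ = 83/6 falls short of 2907/47 but (83/6)² = 6889/36 reaches it, so n = 2.

2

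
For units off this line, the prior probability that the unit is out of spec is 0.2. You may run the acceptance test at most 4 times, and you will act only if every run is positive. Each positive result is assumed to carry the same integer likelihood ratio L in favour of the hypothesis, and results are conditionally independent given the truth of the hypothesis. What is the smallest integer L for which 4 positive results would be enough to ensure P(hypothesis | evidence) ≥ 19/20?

3

Prior odds = 0.2/0.8 = 0.25.
Target odds = 0.95/0.05 = 19.
Need L⁴ ≥ 19 ÷ 0.25 = 76.
2⁴ = 16 < 76 ≤ 81 = 3⁴, so L = 3.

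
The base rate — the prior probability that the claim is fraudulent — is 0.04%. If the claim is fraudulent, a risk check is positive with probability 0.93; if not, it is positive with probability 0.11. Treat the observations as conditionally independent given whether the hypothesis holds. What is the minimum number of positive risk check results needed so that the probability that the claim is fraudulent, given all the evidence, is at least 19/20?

Prior odds = 0.0004/0.9996 = 1/2499.
Likelihood ratio of a positive = 0.93/0.11 = 93/11.
Target posterior odds = 0.95/0.05 = 19.
Require (93/11)ⁿ ≥ 19 ÷ (1/2499) = 47481.
(93/11)⁵ ≈43196.8 falls short of 47481 but (93/11)⁶ ≈365209 reaches it, so n = 6.

6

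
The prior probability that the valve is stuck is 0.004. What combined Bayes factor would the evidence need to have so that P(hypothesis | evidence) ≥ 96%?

Prior odds = 0.004/0.996 = 1/249.
Target odds = 0.96/0.04 = 24.
Required Bayes factor = 24 ÷ (1/249) = 5976.

5976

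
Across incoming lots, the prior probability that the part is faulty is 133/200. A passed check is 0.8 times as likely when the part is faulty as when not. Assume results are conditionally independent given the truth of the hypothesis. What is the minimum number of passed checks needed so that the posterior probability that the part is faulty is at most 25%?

Prior odds: 0.665 ÷ 0.335 = 133/67.
Likelihood ratio per passed check = 0.8.
Target posterior odds = 0.25/0.75 = 1/3.
Need (133/67) × 0.8ⁿ ≤ 1/3, i.e. 0.8ⁿ ≤ 67/399.
0.8⁷ = 16384/78125 is still above 67/399 but 0.8⁸ = 65536/390625 is at or below it, so n = 8.

8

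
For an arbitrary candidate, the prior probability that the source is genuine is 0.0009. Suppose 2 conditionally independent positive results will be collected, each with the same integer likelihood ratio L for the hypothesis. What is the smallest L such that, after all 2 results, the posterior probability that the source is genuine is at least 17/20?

Prior odds = 0.0009/0.9991 = 9/9991.
Target odds = 0.85/0.15 = 17/3.
Need L² ≥ 17/3 ÷ (9/9991) = 169847/27.
79² = 6241 < 169847/27 ≤ 6400 = 80², so L = 80.

80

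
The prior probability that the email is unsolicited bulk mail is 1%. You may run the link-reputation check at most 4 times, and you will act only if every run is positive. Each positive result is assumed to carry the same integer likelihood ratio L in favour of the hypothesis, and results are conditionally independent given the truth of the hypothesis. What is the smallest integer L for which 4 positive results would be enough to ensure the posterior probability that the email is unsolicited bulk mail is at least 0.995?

12

Prior odds = 0.01/0.99 = 1/99.
Target odds = 0.995/0.005 = 199.
Need L⁴ ≥ 199 ÷ (1/99) = 19701.
11⁴ = 14641 < 19701 ≤ 20736 = 12⁴, so L = 12.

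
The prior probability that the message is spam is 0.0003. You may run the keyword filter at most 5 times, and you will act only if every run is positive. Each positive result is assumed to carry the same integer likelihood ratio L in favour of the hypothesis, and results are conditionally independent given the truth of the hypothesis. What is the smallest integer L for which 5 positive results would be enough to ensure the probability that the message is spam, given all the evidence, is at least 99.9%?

Prior odds = 0.0003/0.9997 = 3/9997.
Target odds = 0.999/0.001 = 999.
Need L⁵ ≥ 999 ÷ (3/9997) = 3329001.
20⁵ = 3200000 < 3329001 ≤ 4084101 = 21⁵, so L = 21.

21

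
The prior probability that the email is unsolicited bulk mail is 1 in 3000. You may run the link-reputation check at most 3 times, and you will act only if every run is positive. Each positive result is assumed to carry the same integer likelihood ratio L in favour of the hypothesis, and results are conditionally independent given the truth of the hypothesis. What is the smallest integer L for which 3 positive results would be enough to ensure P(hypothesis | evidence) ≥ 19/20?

Prior odds = (1/3000)/(2999/3000) = 1/2999.
Target odds = 0.95/0.05 = 19.
Need L³ ≥ 19 ÷ (1/2999) = 56981.
38³ = 54872 < 56981 ≤ 59319 = 39³, so L = 39.

39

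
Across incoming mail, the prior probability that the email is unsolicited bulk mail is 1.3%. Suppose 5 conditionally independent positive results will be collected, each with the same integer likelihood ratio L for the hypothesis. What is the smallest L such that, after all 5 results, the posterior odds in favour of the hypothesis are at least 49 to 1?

6

Prior odds = 0.013/0.987 = 13/987.
Target odds = 49.
Need L⁵ ≥ 49 ÷ (13/987) = 48363/13.
5⁵ = 3125 < 48363/13 ≤ 7776 = 6⁵, so L = 6.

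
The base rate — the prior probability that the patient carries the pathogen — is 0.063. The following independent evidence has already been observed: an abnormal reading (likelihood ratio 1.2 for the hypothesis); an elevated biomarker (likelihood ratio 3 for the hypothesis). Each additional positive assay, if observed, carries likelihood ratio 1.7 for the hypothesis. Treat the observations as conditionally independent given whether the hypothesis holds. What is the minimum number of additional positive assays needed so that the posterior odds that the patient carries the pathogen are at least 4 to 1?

Prior odds = 0.063/0.937 = 63/937.
Combined Bayes factor of the evidence already in hand = 1.2 × 3 = 3.6.
Odds after that evidence = (63/937) × 3.6 = 1134/4685.
Target odds = 4.
Need 1.7ⁿ ≥ 4 ÷ (1134/4685) = 9370/567.
1.7⁵ = 1419857/100000 falls short of 9370/567 but 1.7⁶ = 24137569/1000000 reaches it, so n = 6.

6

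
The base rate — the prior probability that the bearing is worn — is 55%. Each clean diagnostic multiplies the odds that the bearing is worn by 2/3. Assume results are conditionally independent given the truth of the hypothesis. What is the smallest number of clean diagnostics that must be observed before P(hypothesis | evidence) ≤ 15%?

Prior odds: 0.55 ÷ 0.45 = 11/9.
Likelihood ratio per clean diagnostic = 2/3.
Target odds: 0.15 ÷ 0.85 = 3/17.
Require (2/3)ⁿ ≤ 3/17 ÷ (11/9) = 27/187.
(2/3)⁴ = 16/81 is still above 27/187 but (2/3)⁵ = 32/243 is at or below it, so n = 5.

5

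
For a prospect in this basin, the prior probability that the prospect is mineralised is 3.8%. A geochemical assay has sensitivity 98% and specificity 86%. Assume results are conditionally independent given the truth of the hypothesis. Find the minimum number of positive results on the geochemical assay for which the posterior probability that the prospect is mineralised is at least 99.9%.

6

Prior odds = 0.038/0.962 = 19/481.
False-positive rate = 1 − 0.86 = 0.14; likelihood ratio of a positive = 0.98/0.14 = 7.
Target posterior odds = 0.999/0.001 = 999.
Require 7ⁿ ≥ 999 ÷ (19/481) = 480519/19.
7⁵ = 16807 falls short of 480519/19 but 7⁶ = 117649 reaches it, so n = 6.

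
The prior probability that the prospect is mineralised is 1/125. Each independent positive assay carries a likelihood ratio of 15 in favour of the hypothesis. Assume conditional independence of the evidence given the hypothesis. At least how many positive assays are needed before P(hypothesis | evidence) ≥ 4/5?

3

Prior odds: 0.008 ÷ 0.992 = 1/124.
Likelihood ratio per positive assay = 15.
Target posterior odds = 0.8/0.2 = 4.
Require 15ⁿ ≥ 4 ÷ (1/124) = 496.
15² = 225 falls short of 496 but 15³ = 3375 reaches it, so n = 3.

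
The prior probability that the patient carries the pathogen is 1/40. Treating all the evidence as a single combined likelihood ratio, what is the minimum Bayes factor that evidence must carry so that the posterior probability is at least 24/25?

936

Prior odds = 0.025/0.975 = 1/39.
Target odds = 0.96/0.04 = 24.
Required Bayes factor = 24 ÷ (1/39) = 936.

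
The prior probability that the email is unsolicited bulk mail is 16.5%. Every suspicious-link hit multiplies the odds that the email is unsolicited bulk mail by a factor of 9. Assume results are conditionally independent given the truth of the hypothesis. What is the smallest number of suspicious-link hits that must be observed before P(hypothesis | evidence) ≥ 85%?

Prior odds: 0.165 ÷ 0.835 = 33/167.
Likelihood ratio per suspicious-link hit = 9.
Target odds: 0.85 ÷ 0.15 = 17/3.
Require 9ⁿ ≥ 17/3 ÷ (33/167) = 2839/99.
9¹ = 9 falls short of 2839/99 but 9² = 81 reaches it, so n = 2.

2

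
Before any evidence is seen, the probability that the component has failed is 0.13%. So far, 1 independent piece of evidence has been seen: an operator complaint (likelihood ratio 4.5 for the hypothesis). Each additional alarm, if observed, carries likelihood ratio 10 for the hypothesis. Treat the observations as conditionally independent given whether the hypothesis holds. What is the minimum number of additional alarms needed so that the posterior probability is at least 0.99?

5

Prior odds = 0.0013/0.9987 = 13/9987.
Bayes factor of the evidence already in hand = 4.5.
Odds after that evidence = (13/9987) × 4.5 = 39/6658.
Target odds = 0.99/0.01 = 99.
Need 10ⁿ ≥ 99 ÷ (39/6658) = 219714/13.
10⁴ = 10000 falls short of 219714/13 but 10⁵ = 100000 reaches it, so n = 5.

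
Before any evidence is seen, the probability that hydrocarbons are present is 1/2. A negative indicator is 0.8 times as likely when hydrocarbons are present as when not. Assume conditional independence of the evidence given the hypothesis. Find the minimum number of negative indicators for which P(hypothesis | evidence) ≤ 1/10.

Prior odds = 0.5/0.5 = 1.
Likelihood ratio per negative indicator = 0.8.
Target posterior odds = 0.1/0.9 = 1/9.
Need 1 × 0.8ⁿ ≤ 1/9, i.e. 0.8ⁿ ≤ 1/9.
0.8⁹ = 262144/1953125 is still above 1/9 but 0.8¹⁰ = 1048576/9765625 is at or below it, so n = 10.

10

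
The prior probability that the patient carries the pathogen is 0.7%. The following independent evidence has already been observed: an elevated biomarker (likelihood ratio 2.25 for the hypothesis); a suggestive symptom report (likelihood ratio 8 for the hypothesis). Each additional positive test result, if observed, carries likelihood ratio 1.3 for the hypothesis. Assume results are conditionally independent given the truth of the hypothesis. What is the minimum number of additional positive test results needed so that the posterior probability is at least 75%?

Prior odds = 0.007/0.993 = 7/993.
Combined Bayes factor of the evidence already in hand = 2.25 × 8 = 18.
Odds after that evidence = (7/993) × 18 = 42/331.
Target odds = 0.75/0.25 = 3.
Need 1.3ⁿ ≥ 3 ÷ (42/331) = 331/14.
1.3¹² ≈23.2981 falls short of 331/14 but 1.3¹³ ≈30.2875 reaches it, so n = 13.

13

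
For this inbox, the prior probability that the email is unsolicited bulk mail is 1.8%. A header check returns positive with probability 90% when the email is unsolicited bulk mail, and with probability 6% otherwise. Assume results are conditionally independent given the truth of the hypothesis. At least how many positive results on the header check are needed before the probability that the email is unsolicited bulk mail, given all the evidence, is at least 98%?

3

Prior odds = 0.018/0.982 = 9/491.
Likelihood ratio of a positive result = 0.9/0.06 = 15.
Target odds: 0.98 ÷ 0.02 = 49.
Require 15ⁿ ≥ 49 ÷ (9/491) = 24059/9.
15² = 225 falls short of 24059/9 but 15³ = 3375 reaches it, so n = 3.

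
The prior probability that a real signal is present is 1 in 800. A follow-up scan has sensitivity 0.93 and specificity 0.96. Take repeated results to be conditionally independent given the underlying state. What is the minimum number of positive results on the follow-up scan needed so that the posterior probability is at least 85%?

Prior odds = 0.00125/0.99875 = 1/799.
False-positive rate = 1 − 0.96 = 0.04; likelihood ratio of a positive = 0.93/0.04 = 23.25.
Target odds: 0.85 ÷ 0.15 = 17/3.
Need (1/799) × 23.25ⁿ ≥ 17/3, i.e. 23.25ⁿ ≥ 13583/3.
23.25² = 540.5625 falls short of 13583/3 but 23.25³ = 804357/64 reaches it, so n = 3.

3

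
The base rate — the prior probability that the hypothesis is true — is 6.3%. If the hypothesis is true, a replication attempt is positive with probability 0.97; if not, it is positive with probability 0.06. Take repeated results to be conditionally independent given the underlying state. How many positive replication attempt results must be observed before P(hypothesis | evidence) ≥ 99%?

3

Prior odds: 0.063 ÷ 0.937 = 63/937.
Likelihood ratio of a positive = 0.97/0.06 = 97/6.
Target posterior odds = 0.99/0.01 = 99.
Need (63/937) × (97/6)ⁿ ≥ 99, i.e. (97/6)ⁿ ≥ 10307/7.
(97/6)² = 9409/36 falls short of 10307/7 but (97/6)³ = 912673/216 reaches it, so n = 3.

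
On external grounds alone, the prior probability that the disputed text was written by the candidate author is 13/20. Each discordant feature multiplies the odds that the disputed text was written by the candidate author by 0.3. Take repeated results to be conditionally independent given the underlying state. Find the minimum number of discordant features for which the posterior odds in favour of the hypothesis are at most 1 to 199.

Prior odds: 0.65 ÷ 0.35 = 13/7.
Likelihood ratio per discordant feature = 0.3.
Target odds = 1/199.
Need (13/7) × 0.3ⁿ ≤ 1/199, i.e. 0.3ⁿ ≤ 7/2587.
0.3⁴ = 0.0081 is still above 7/2587 but 0.3⁵ = 243/100000 is at or below it, so n = 5.

5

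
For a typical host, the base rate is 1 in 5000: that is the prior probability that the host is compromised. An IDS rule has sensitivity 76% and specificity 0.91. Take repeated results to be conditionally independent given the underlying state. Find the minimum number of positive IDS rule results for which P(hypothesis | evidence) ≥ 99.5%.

Prior odds: 0.0002 ÷ 0.9998 = 1/4999.
False-positive rate = 1 − 0.91 = 0.09; likelihood ratio of a positive = 0.76/0.09 = 76/9.
Target odds: 0.995 ÷ 0.005 = 199.
Require (76/9)ⁿ ≥ 199 ÷ (1/4999) = 994801.
(76/9)⁶ ≈362599 falls short of 994801 but (76/9)⁷ ≈3.06195e+06 reaches it, so n = 7.

7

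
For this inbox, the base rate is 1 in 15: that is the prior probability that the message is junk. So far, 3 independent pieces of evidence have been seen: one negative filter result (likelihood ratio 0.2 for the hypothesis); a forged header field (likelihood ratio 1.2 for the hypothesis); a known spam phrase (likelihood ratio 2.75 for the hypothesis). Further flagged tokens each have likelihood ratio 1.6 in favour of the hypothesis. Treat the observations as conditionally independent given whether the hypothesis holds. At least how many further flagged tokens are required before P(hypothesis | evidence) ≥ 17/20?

Prior odds = (1/15)/(14/15) = 1/14.
Combined Bayes factor of the evidence already in hand = 0.2 × 1.2 × 2.75 = 0.66.
Odds after that evidence = (1/14) × 0.66 = 33/700.
Target odds = 0.85/0.15 = 17/3.
Need 1.6ⁿ ≥ 17/3 ÷ (33/700) = 11900/99.
1.6¹⁰ ≈109.951 falls short of 11900/99 but 1.6¹¹ ≈175.922 reaches it, so n = 11.

11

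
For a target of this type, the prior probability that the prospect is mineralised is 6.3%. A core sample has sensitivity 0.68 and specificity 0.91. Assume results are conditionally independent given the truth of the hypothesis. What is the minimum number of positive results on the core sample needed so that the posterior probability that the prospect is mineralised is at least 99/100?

Prior odds = 0.063/0.937 = 63/937.
False-positive rate = 1 − 0.91 = 0.09; likelihood ratio of a positive = 0.68/0.09 = 68/9.
Target odds: 0.99 ÷ 0.01 = 99.
Need (63/937) × (68/9)ⁿ ≥ 99, i.e. (68/9)ⁿ ≥ 10307/7.
(68/9)³ = 314432/729 falls short of 10307/7 but (68/9)⁴ = 21381376/6561 reaches it, so n = 4.

4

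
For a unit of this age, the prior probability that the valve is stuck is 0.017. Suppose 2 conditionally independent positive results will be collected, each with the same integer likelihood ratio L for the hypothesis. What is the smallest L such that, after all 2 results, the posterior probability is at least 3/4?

Prior odds = 0.017/0.983 = 17/983.
Target odds = 0.75/0.25 = 3.
Need L² ≥ 3 ÷ (17/983) = 2949/17.
13² = 169 < 2949/17 ≤ 196 = 14², so L = 14.

14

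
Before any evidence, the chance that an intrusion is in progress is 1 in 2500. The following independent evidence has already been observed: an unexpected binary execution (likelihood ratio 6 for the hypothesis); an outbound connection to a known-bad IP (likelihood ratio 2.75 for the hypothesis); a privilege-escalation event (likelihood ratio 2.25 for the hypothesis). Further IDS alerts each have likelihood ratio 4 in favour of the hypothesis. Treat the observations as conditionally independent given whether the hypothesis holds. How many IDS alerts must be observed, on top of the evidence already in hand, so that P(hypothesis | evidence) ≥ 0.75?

Prior odds = 0.0004/0.9996 = 1/2499.
Combined Bayes factor of the evidence already in hand = 6 × 2.75 × 2.25 = 37.125.
Odds after that evidence = (1/2499) × 37.125 = 99/6664.
Target odds = 0.75/0.25 = 3.
Need 4ⁿ ≥ 3 ÷ (99/6664) = 6664/33.
4³ = 64 falls short of 6664/33 but 4⁴ = 256 reaches it, so n = 4.

4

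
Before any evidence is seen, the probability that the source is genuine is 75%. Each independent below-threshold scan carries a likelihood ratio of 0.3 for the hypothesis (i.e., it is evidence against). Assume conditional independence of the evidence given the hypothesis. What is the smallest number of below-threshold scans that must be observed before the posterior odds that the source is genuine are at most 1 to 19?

Prior odds = 0.75/0.25 = 3.
Likelihood ratio per below-threshold scan = 0.3.
Target odds = 1/19.
Require 0.3ⁿ ≤ 1/19 ÷ 3 = 1/57.
0.3³ = 0.027 is still above 1/57 but 0.3⁴ = 0.0081 is at or below it, so n = 4.

4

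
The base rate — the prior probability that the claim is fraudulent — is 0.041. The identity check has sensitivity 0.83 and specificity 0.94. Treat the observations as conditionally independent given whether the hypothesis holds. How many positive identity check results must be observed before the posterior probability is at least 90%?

Prior odds = 0.041/0.959 = 41/959.
False-positive rate = 1 − 0.94 = 0.06; likelihood ratio of a positive = 0.83/0.06 = 83/6.
Target odds: 0.9 ÷ 0.1 = 9.
Require (83/6)ⁿ ≥ 9 ÷ (41/959) = 8631/41.
(83/6)² = 6889/36 falls short of 8631/41 but (83/6)³ = 571787/216 reaches it, so n = 3.

3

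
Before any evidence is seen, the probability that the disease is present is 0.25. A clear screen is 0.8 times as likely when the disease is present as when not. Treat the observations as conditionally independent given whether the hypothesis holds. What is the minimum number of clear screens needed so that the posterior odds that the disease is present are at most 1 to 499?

Prior odds = 0.25/0.75 = 1/3.
Likelihood ratio per clear screen = 0.8.
Target odds = 1/499.
Require 0.8ⁿ ≤ 1/499 ÷ (1/3) = 3/499.
0.8²² ≈0.0073787 is still above 3/499 but 0.8²³ ≈0.00590296 is at or below it, so n = 23.

23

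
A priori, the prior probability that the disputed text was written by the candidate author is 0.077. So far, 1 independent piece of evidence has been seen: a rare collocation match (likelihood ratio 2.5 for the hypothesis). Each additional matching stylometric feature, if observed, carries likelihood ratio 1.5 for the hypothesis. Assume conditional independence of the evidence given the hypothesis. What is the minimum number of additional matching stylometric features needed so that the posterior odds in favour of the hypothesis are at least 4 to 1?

Prior odds = 0.077/0.923 = 77/923.
Bayes factor of the evidence already in hand = 2.5.
Odds after that evidence = (77/923) × 2.5 = 385/1846.
Target odds = 4.
Need 1.5ⁿ ≥ 4 ÷ (385/1846) = 7384/385.
1.5⁷ = 17.0859375 falls short of 7384/385 but 1.5⁸ = 25.62890625 reaches it, so n = 8.

8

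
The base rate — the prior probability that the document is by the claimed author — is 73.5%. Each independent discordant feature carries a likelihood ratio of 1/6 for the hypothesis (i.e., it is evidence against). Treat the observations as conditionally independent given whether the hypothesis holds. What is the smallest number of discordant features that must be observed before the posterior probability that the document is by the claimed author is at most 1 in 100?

4

Prior odds: 0.735 ÷ 0.265 = 147/53.
Likelihood ratio per discordant feature = 1/6.
Target posterior odds = 0.01/0.99 = 1/99.
Require (1/6)ⁿ ≤ 1/99 ÷ (147/53) = 53/14553.
(1/6)³ = 1/216 is still above 53/14553 but (1/6)⁴ = 1/1296 is at or below it, so n = 4.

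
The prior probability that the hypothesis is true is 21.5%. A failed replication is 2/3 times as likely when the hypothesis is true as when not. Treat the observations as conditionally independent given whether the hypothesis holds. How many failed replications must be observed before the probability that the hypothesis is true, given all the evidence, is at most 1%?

Prior odds: 0.215 ÷ 0.785 = 43/157.
Likelihood ratio per failed replication = 2/3.
Target posterior odds = 0.01/0.99 = 1/99.
Require (2/3)ⁿ ≤ 1/99 ÷ (43/157) = 157/4257.
(2/3)⁸ = 256/6561 is still above 157/4257 but (2/3)⁹ = 512/19683 is at or below it, so n = 9.

9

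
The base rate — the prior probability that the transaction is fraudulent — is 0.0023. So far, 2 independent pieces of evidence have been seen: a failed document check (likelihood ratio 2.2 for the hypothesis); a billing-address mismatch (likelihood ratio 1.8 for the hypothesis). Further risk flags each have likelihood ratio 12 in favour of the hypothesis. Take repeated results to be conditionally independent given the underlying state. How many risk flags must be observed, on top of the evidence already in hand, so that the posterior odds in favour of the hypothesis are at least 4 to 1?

3

Prior odds = 0.0023/0.9977 = 23/9977.
Combined Bayes factor of the evidence already in hand = 2.2 × 1.8 = 3.96.
Odds after that evidence = (23/9977) × 3.96 = 207/22675.
Target odds = 4.
Need 12ⁿ ≥ 4 ÷ (207/22675) = 90700/207.
12² = 144 falls short of 90700/207 but 12³ = 1728 reaches it, so n = 3.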